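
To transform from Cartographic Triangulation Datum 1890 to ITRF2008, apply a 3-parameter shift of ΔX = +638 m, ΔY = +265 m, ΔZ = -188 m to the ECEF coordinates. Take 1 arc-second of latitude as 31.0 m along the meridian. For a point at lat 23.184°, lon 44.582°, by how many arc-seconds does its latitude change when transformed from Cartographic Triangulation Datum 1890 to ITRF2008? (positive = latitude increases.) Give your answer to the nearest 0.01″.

Δφ = -13.71″

sin φ = 0.393685, cos φ = 0.919245, sin λ = 0.701929, cos λ = 0.712247.
North component: ΔN = −sin φ cos λ·ΔX − sin φ sin λ·ΔY + cos φ·ΔZ = −(0.393685)(0.712247)(638) − (0.393685)(0.701929)(265) + (0.919245)(-188) = -424.94 m.
1° of latitude spans 3600 × 31.00 = 111600 m, so Δφ = -424.94 / 111600 × 3600 = -13.708″.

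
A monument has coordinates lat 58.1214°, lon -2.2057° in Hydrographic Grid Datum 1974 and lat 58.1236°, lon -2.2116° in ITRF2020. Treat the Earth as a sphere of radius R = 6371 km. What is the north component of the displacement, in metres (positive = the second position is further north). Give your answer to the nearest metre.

Δφ = 58.1236° − 58.1214° = +0.0022°; Δλ = -2.2116° − -2.2057° = -0.0059°.
1° along a meridian = πR/180 = 111195 m.
ΔN = Δφ × 111195 = 244.6 m; ΔE = Δλ × 111195 × cos(58.1214°) = -0.0059 × 111195 × 0.528121 = -346.5 m.

ΔN = 245 m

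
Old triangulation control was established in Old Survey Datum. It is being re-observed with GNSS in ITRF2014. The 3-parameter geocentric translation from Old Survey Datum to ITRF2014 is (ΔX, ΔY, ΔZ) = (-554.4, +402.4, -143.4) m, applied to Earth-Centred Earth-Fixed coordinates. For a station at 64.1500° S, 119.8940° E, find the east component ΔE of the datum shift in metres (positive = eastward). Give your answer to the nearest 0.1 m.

ΔE = 280.1 m

The local east axis at (φ, λ) is (−sin λ, cos λ, 0), so ΔE = −sin(119.8940°)·(-554.4) + cos(119.8940°)·402.4 = 280.08 m.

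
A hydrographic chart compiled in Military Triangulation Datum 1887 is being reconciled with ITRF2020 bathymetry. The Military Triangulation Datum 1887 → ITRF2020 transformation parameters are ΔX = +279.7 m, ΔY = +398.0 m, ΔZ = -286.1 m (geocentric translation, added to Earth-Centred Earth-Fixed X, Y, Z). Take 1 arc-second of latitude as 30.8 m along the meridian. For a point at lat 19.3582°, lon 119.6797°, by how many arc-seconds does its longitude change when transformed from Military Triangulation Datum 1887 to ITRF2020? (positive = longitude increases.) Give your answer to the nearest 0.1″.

sin φ = 0.331473, cos φ = 0.943465, sin λ = 0.868807, cos λ = -0.495151.
East component: ΔE = −sin λ·ΔX + cos λ·ΔY = −(0.868807)(279.7) + (-0.495151)(398.0) = -440.08 m.
1° of latitude spans 3600 × 30.80 = 110880 m; at latitude φ, 1° of longitude spans that × cos φ = 104611.4 m, so Δλ = -440.08 / 104611.4 × 3600 = -15.144″.

Δλ = -15.1″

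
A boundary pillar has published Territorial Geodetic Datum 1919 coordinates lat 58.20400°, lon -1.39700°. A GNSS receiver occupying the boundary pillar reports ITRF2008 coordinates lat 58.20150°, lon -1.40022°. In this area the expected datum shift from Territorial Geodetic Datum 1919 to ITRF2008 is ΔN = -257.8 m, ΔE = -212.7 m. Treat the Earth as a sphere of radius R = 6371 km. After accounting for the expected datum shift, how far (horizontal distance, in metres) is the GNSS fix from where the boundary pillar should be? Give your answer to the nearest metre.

31 m

Observed coordinate differences: Δφ = -0.00250°, Δλ = -0.00322°.
Converting to metres (1° lat = 111195 m, cos φ = 0.526896): observed ΔN = -278.0 m, observed ΔE = -188.7 m.
Subtracting the expected shift leaves a residual of -278.0 − (-257.8) = -20.2 m north and -188.7 − (-212.7) = 24.0 m east.
Residual distance = √((-20.2)² + 24.0²) = 31.4 m.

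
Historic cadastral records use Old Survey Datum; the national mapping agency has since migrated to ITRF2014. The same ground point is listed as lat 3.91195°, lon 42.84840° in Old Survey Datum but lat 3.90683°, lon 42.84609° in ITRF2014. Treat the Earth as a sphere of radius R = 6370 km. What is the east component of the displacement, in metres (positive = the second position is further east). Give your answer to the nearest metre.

ΔE = -256 m

Δφ = 3.90683° − 3.91195° = -0.00512°; Δλ = 42.84609° − 42.84840° = -0.00231°.
1° along a meridian = πR/180 = 111177 m.
ΔN = Δφ × 111177 = -569.2 m; ΔE = Δλ × 111177 × cos(3.91195°) = -0.00231 × 111177 × 0.997670 = -256.2 m.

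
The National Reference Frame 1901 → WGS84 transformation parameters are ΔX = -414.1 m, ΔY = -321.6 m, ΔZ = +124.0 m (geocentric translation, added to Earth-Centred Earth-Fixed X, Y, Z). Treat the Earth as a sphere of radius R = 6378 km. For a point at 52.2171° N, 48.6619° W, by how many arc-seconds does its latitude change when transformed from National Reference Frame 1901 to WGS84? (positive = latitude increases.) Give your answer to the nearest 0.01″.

Δφ = 3.28″

sin φ = 0.790338, cos φ = 0.612671, sin λ = -0.750825, cos λ = 0.660501.
North component: ΔN = −sin φ cos λ·ΔX − sin φ sin λ·ΔY + cos φ·ΔZ = −(0.790338)(0.660501)(-414.1) − (0.790338)(-0.750825)(-321.6) + (0.612671)(124.0) = 101.30 m.
1° of latitude spans πR/180 = 111317 m, so Δφ = 101.30 / 111317 × 3600 = 3.276″.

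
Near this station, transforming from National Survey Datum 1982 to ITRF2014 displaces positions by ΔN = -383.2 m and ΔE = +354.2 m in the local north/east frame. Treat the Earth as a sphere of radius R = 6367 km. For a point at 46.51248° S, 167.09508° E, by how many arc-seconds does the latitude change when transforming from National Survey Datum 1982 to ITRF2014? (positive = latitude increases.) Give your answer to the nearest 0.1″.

Δφ = -12.4″

On a sphere of radius R, 1 rad of latitude = R, so Δφ = ΔN / R = -383.2 / 6367000 = -6.0185e-05 rad = -12.414″.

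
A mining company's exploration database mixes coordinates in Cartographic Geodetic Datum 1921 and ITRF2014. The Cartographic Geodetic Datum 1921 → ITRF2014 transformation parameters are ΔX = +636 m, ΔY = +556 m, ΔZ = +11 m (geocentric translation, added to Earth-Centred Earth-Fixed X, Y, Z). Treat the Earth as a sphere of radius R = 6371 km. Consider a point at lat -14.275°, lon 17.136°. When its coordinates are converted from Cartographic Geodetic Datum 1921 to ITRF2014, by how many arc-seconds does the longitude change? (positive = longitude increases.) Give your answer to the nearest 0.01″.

sin φ = -0.246576, cos φ = 0.969123, sin λ = 0.294641, cos λ = 0.955608.
East component: ΔE = −sin λ·ΔX + cos λ·ΔY = −(0.294641)(636) + (0.955608)(556) = 343.93 m.
1° of latitude spans πR/180 = 111195 m; at latitude φ, 1° of longitude spans that × cos φ = 107761.6 m, so Δλ = 343.93 / 107761.6 × 3600 = 11.490″.

Δλ = 11.49″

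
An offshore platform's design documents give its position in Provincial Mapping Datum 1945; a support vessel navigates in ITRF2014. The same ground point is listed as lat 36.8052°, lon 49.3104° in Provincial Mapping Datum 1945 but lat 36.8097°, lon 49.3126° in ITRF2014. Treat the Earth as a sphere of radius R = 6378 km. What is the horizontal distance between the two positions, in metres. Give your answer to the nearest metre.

Δφ = 36.8097° − 36.8052° = +0.0045°; Δλ = 49.3126° − 49.3104° = +0.0022°.
1° along a meridian = πR/180 = 111317 m.
ΔN = Δφ × 111317 = 500.9 m; ΔE = Δλ × 111317 × cos(36.8052°) = +0.0022 × 111317 × 0.800677 = 196.1 m.
Distance = √(ΔE² + ΔN²) = √(196.1² + 500.9²) = 537.9 m.

538 m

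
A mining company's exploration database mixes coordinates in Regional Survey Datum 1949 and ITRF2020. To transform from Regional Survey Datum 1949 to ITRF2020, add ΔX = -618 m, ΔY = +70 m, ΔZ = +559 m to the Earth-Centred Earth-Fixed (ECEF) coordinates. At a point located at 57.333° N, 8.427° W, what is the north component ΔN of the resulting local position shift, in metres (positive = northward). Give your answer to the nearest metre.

At φ = 57.333°, λ = -8.427°: sin φ = 0.841822, cos φ = 0.539756, sin λ = -0.146549, cos λ = 0.989203.
ΔN = −sin φ cos λ·ΔX − sin φ sin λ·ΔY + cos φ·ΔZ = −(0.841822)(0.989203)(-618) − (0.841822)(-0.146549)(70) + (0.539756)(559) = 824.99 m.

ΔN = 825 m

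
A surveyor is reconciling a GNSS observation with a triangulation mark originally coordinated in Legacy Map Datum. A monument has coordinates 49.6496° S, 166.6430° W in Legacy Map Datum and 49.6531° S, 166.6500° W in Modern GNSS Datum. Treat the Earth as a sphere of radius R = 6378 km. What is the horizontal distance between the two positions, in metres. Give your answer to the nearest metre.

Δφ = -49.6531° − -49.6496° = -0.0035°; Δλ = -166.6500° − -166.6430° = -0.0070°.
1° along a meridian = πR/180 = 111317 m.
ΔN = Δφ × 111317 = -389.6 m; ΔE = Δλ × 111317 × cos(-49.6496°) = -0.0070 × 111317 × 0.647460 = -504.5 m.
Distance = √(ΔE² + ΔN²) = √((-504.5)² + (-389.6)²) = 637.4 m.

637 m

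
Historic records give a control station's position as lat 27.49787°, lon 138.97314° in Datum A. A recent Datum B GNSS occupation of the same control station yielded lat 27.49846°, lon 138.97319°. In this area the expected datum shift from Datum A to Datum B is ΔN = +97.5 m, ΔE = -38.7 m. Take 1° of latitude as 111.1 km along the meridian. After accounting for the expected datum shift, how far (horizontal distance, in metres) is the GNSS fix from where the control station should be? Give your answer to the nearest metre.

54 m

Observed coordinate differences: Δφ = +0.00059°, Δλ = +0.00005°.
Converting to metres (1° lat = 111100 m, cos φ = 0.887028): observed ΔN = 65.5 m, observed ΔE = 4.9 m.
Subtracting the expected shift leaves a residual of 65.5 − (97.5) = -32.0 m north and 4.9 − (-38.7) = 43.6 m east.
Residual distance = √((-32.0)² + 43.6²) = 54.1 m.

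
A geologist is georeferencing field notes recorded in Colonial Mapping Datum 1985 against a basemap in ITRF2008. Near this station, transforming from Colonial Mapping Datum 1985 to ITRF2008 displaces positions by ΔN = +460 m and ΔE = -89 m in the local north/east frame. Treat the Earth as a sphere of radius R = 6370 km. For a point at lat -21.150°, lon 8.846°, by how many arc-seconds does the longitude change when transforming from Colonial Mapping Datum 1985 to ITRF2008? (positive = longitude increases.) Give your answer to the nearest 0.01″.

At latitude -21.150°, cos φ = 0.932639.
One radian of longitude at latitude φ spans R cos φ, so Δλ = ΔE / (R cos φ) = -89.0 / (6370000 × 0.932639) = -1.4981e-05 rad = -3.090″.

Δλ = -3.09″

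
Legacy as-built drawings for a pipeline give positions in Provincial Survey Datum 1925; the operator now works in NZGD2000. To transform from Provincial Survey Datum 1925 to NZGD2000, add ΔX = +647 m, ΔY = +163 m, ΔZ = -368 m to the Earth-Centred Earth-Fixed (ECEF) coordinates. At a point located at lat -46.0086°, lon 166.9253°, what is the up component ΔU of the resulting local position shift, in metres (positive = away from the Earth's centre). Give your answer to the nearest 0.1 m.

The local up (radial) axis is (cos φ cos λ, cos φ sin λ, sin φ), giving ΔU = -437.725 + 25.611 + 264.755 = -147.36 m.

ΔU = -147.4 m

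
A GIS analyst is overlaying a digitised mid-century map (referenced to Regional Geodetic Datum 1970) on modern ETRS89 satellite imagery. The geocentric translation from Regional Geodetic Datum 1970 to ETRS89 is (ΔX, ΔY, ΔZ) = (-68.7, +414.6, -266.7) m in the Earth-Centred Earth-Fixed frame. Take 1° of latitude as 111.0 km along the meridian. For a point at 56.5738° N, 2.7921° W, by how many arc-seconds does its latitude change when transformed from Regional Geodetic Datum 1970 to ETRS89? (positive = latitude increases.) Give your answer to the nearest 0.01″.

sin φ = 0.834596, cos φ = 0.550862, sin λ = -0.048712, cos λ = 0.998813.
North component: ΔN = −sin φ cos λ·ΔX − sin φ sin λ·ΔY + cos φ·ΔZ = −(0.834596)(0.998813)(-68.7) − (0.834596)(-0.048712)(414.6) + (0.550862)(-266.7) = -72.79 m.
1° of latitude spans 111000 m, so Δφ = -72.79 / 111000 × 3600 = -2.361″.

Δφ = -2.36″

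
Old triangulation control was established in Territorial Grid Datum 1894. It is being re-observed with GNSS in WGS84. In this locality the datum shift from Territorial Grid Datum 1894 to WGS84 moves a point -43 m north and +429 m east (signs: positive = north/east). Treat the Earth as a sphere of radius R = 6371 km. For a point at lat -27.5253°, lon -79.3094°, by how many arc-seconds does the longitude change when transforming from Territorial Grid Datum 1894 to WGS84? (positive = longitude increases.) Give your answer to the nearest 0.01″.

Δλ = 15.66″

At latitude -27.5253°, cos φ = 0.886807.
One radian of longitude at latitude φ spans R cos φ, so Δλ = ΔE / (R cos φ) = 429.0 / (6371000 × 0.886807) = 7.5931e-05 rad = 15.662″.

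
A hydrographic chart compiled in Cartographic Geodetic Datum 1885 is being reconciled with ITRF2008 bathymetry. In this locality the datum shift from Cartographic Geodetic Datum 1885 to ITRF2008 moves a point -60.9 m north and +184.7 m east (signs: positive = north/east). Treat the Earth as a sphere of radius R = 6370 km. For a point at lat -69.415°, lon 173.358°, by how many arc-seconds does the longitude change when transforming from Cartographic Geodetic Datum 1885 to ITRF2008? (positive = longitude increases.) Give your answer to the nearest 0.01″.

At latitude -69.415°, cos φ = 0.351597.
One radian of longitude at latitude φ spans R cos φ, so Δλ = ΔE / (R cos φ) = 184.7 / (6370000 × 0.351597) = 8.2467e-05 rad = 17.010″.

Δλ = 17.01″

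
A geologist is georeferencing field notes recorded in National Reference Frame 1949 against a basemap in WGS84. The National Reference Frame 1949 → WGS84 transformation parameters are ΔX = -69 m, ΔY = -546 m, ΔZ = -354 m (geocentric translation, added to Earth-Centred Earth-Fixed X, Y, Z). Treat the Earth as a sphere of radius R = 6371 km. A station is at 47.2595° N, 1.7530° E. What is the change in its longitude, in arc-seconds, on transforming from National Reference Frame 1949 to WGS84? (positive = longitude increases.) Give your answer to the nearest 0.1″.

Δλ = -25.9″

sin φ = 0.734435, cos φ = 0.678679, sin λ = 0.030591, cos λ = 0.999532.
East component: ΔE = −sin λ·ΔX + cos λ·ΔY = −(0.030591)(-69) + (0.999532)(-546) = -543.63 m.
1° of latitude spans πR/180 = 111195 m; at latitude φ, 1° of longitude spans that × cos φ = 75465.7 m, so Δλ = -543.63 / 75465.7 × 3600 = -25.933″.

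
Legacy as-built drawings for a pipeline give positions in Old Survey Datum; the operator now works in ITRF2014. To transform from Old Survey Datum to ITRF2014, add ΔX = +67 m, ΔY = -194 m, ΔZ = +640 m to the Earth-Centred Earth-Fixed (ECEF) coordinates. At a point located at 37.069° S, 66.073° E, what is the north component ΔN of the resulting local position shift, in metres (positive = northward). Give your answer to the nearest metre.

At φ = -37.069°, λ = 66.073°: sin φ = -0.602776, cos φ = 0.797910, sin λ = 0.914063, cos λ = 0.405572.
ΔN = −sin φ cos λ·ΔX − sin φ sin λ·ΔY + cos φ·ΔZ = −(-0.602776)(0.405572)(67) − (-0.602776)(0.914063)(-194) + (0.797910)(640) = 420.15 m.

ΔN = 420 m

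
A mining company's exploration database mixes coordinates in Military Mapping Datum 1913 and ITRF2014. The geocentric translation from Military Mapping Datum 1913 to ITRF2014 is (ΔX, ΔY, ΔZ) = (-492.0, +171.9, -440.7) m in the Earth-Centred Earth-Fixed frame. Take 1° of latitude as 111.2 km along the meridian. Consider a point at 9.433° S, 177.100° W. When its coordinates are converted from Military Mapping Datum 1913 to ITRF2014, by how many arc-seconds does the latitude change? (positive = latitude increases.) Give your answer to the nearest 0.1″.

Δφ = -11.5″

sin φ = -0.163894, cos φ = 0.986478, sin λ = -0.050593, cos λ = -0.998719.
North component: ΔN = −sin φ cos λ·ΔX − sin φ sin λ·ΔY + cos φ·ΔZ = −(-0.163894)(-0.998719)(-492.0) − (-0.163894)(-0.050593)(171.9) + (0.986478)(-440.7) = -355.63 m.
1° of latitude spans 111200 m, so Δφ = -355.63 / 111200 × 3600 = -11.513″.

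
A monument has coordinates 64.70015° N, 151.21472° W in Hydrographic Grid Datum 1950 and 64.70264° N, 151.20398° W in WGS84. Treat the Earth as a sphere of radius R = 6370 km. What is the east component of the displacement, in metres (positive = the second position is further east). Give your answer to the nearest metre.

ΔE = 510 m

Δφ = 64.70264° − 64.70015° = +0.00249°; Δλ = -151.20398° − -151.21472° = +0.01074°.
1° along a meridian = πR/180 = 111177 m.
ΔN = Δφ × 111177 = 276.8 m; ΔE = Δλ × 111177 × cos(64.70015°) = +0.01074 × 111177 × 0.427355 = 510.3 m.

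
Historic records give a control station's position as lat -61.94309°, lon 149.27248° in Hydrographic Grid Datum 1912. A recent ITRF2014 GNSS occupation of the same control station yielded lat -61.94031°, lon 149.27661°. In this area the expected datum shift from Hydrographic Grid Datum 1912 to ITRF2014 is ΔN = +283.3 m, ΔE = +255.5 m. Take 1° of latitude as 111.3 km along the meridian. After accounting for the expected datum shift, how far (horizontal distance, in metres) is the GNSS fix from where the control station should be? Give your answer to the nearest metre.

47 m

Observed coordinate differences: Δφ = +0.00278°, Δλ = +0.00413°.
Converting to metres (1° lat = 111300 m, cos φ = 0.470348): observed ΔN = 309.4 m, observed ΔE = 216.2 m.
Subtracting the expected shift leaves a residual of 309.4 − (283.3) = 26.1 m north and 216.2 − (255.5) = -39.3 m east.
Residual distance = √(26.1² + (-39.3)²) = 47.2 m.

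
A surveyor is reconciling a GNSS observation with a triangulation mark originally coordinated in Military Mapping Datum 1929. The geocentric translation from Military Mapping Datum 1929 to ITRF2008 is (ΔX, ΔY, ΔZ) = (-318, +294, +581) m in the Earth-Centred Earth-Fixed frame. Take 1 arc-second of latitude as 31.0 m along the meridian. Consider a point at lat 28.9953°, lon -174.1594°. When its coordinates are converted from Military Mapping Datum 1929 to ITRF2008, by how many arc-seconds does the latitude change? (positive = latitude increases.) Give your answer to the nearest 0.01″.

Δφ = 11.91″

sin φ = 0.484738, cos φ = 0.874659, sin λ = -0.101761, cos λ = -0.994809.
North component: ΔN = −sin φ cos λ·ΔX − sin φ sin λ·ΔY + cos φ·ΔZ = −(0.484738)(-0.994809)(-318) − (0.484738)(-0.101761)(294) + (0.874659)(581) = 369.33 m.
1° of latitude spans 3600 × 31.00 = 111600 m, so Δφ = 369.33 / 111600 × 3600 = 11.914″.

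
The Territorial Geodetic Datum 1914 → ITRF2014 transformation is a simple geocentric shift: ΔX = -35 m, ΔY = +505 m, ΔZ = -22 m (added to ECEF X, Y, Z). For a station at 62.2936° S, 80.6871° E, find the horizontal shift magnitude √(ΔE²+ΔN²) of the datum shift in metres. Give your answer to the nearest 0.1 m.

441.5 m

The local east axis at (φ, λ) is (−sin λ, cos λ, 0), so ΔE = −sin(80.6871°)·(-35) + cos(80.6871°)·505 = 116.26 m.
The local north axis is (−sin φ cos λ, −sin φ sin λ, cos φ), giving ΔN = -5.014 + 441.205 − 10.229 = 425.96 m.
Horizontal magnitude = √(ΔE² + ΔN²) = √(116.26² + 425.96²) = 441.54 m.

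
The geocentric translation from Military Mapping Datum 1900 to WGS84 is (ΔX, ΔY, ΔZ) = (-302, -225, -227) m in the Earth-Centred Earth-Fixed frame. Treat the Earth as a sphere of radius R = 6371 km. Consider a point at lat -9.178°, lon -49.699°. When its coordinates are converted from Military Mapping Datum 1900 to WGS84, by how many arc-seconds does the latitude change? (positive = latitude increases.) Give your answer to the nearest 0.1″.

Δφ = -7.4″

sin φ = -0.159502, cos φ = 0.987198, sin λ = -0.762657, cos λ = 0.646803.
North component: ΔN = −sin φ cos λ·ΔX − sin φ sin λ·ΔY + cos φ·ΔZ = −(-0.159502)(0.646803)(-302) − (-0.159502)(-0.762657)(-225) + (0.987198)(-227) = -227.88 m.
1° of latitude spans πR/180 = 111195 m, so Δφ = -227.88 / 111195 × 3600 = -7.378″.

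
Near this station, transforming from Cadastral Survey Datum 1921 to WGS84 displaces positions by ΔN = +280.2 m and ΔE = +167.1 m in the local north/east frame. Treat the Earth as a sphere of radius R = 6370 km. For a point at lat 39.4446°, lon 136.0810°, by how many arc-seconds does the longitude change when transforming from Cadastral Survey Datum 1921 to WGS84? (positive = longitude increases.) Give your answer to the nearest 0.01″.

At latitude 39.4446°, cos φ = 0.772239.
One radian of longitude at latitude φ spans R cos φ, so Δλ = ΔE / (R cos φ) = 167.1 / (6370000 × 0.772239) = 3.3969e-05 rad = 7.007″.

Δλ = 7.01″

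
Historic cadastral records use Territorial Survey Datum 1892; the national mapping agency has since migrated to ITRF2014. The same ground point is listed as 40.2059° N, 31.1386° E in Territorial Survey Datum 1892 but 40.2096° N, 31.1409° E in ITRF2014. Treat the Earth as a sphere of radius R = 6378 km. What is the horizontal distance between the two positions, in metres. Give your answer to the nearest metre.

Δφ = 40.2096° − 40.2059° = +0.0037°; Δλ = 31.1409° − 31.1386° = +0.0023°.
1° along a meridian = πR/180 = 111317 m.
ΔN = Δφ × 111317 = 411.9 m; ΔE = Δλ × 111317 × cos(40.2059°) = +0.0023 × 111317 × 0.763730 = 195.5 m.
Distance = √(ΔE² + ΔN²) = √(195.5² + 411.9²) = 455.9 m.

456 m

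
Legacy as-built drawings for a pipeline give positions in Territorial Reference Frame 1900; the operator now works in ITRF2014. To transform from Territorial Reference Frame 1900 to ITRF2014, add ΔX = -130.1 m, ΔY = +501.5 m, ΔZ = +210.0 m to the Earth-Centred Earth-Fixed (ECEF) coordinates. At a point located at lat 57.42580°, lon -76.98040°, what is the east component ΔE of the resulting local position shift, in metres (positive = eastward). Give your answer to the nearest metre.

ΔE = -14 m

At φ = 57.42580°, λ = -76.98040°: sin φ = 0.842695, cos φ = 0.538391, sin λ = -0.974293, cos λ = 0.225284.
ΔE = −sin λ·ΔX + cos λ·ΔY = −(-0.974293)·(-130.1) + (0.225284)·(501.5) = -13.78 m.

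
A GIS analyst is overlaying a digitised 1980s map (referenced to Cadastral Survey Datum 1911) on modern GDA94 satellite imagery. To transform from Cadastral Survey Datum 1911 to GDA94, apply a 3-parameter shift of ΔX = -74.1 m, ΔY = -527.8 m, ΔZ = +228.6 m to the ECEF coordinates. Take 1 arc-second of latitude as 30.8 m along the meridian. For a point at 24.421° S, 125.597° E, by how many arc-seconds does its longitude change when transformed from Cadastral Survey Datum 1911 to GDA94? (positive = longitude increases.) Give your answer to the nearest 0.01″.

Δλ = 13.10″

sin φ = -0.413438, cos φ = 0.910532, sin λ = 0.813131, cos λ = -0.582080.
East component: ΔE = −sin λ·ΔX + cos λ·ΔY = −(0.813131)(-74.1) + (-0.582080)(-527.8) = 367.48 m.
1° of latitude spans 3600 × 30.80 = 110880 m; at latitude φ, 1° of longitude spans that × cos φ = 100959.8 m, so Δλ = 367.48 / 100959.8 × 3600 = 13.103″.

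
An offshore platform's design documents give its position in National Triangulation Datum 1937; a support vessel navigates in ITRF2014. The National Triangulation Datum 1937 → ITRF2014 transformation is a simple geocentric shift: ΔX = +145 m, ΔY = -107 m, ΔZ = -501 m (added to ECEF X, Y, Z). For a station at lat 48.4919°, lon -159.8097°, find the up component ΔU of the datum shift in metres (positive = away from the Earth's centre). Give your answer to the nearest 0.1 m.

ΔU = -440.9 m

The local up (radial) axis is (cos φ cos λ, cos φ sin λ, sin φ), giving ΔU = -90.190 + 24.474 − 375.180 = -440.90 m.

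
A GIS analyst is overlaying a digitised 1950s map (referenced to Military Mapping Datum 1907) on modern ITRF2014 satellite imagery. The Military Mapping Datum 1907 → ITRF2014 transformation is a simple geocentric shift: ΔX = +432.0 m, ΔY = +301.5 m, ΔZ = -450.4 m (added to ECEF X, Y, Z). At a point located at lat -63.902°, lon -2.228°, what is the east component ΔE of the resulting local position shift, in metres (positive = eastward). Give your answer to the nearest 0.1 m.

The local east axis at (φ, λ) is (−sin λ, cos λ, 0), so ΔE = −sin(-2.228°)·432.0 + cos(-2.228°)·301.5 = 318.07 m.

ΔE = 318.1 m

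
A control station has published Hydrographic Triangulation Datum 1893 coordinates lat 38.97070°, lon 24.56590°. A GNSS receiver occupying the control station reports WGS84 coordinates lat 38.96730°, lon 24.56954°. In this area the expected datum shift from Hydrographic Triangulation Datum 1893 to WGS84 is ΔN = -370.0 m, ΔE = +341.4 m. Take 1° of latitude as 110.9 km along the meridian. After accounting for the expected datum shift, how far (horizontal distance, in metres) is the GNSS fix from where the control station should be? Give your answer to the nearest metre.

Observed coordinate differences: Δφ = -0.00340°, Δλ = +0.00364°.
Converting to metres (1° lat = 110900 m, cos φ = 0.777468): observed ΔN = -377.1 m, observed ΔE = 313.8 m.
Subtracting the expected shift leaves a residual of -377.1 − (-370.0) = -7.1 m north and 313.8 − (341.4) = -27.6 m east.
Residual distance = √((-7.1)² + (-27.6)²) = 28.4 m.

28 m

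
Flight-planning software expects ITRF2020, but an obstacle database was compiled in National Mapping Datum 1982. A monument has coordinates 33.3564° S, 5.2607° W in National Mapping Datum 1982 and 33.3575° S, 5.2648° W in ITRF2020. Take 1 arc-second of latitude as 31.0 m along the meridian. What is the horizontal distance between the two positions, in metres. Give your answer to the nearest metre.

401 m

Δφ = -33.3575° − -33.3564° = -0.0011°; Δλ = -5.2648° − -5.2607° = -0.0041°.
1° of latitude = 3600 × 31.00 = 111600 m.
ΔN = Δφ × 111600 = -122.8 m; ΔE = Δλ × 111600 × cos(-33.3564°) = -0.0041 × 111600 × 0.835267 = -382.2 m.
Distance = √(ΔE² + ΔN²) = √((-382.2)² + (-122.8)²) = 401.4 m.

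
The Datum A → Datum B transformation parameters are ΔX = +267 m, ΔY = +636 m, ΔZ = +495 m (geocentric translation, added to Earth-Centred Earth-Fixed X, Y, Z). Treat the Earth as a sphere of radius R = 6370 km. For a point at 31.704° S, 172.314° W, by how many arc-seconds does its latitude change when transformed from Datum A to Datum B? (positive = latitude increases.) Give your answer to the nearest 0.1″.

Δφ = 7.7″

sin φ = -0.525531, cos φ = 0.850774, sin λ = -0.133744, cos λ = -0.991016.
North component: ΔN = −sin φ cos λ·ΔX − sin φ sin λ·ΔY + cos φ·ΔZ = −(-0.525531)(-0.991016)(267) − (-0.525531)(-0.133744)(636) + (0.850774)(495) = 237.37 m.
1° of latitude spans πR/180 = 111177 m, so Δφ = 237.37 / 111177 × 3600 = 7.686″.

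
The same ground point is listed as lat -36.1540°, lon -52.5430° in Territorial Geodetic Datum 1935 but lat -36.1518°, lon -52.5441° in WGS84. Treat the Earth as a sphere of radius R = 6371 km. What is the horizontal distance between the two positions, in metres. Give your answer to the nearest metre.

264 m

Δφ = -36.1518° − -36.1540° = +0.0022°; Δλ = -52.5441° − -52.5430° = -0.0011°.
1° along a meridian = πR/180 = 111195 m.
ΔN = Δφ × 111195 = 244.6 m; ΔE = Δλ × 111195 × cos(-36.1540°) = -0.0011 × 111195 × 0.807434 = -98.8 m.
Distance = √(ΔE² + ΔN²) = √((-98.8)² + 244.6²) = 263.8 m.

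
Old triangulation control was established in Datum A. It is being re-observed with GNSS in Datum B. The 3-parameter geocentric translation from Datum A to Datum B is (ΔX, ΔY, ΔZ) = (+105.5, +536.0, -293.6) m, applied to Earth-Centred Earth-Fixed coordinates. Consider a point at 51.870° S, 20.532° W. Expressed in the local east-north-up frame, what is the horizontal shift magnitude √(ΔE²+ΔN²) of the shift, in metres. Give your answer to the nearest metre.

The local east axis at (φ, λ) is (−sin λ, cos λ, 0), so ΔE = −sin(-20.532°)·105.5 + cos(-20.532°)·536.0 = 538.95 m.
The local north axis is (−sin φ cos λ, −sin φ sin λ, cos φ), giving ΔN = 77.716 − 147.876 − 181.283 = -251.44 m.
Horizontal magnitude = √(ΔE² + ΔN²) = √(538.95² + (-251.44)²) = 594.72 m.

595 m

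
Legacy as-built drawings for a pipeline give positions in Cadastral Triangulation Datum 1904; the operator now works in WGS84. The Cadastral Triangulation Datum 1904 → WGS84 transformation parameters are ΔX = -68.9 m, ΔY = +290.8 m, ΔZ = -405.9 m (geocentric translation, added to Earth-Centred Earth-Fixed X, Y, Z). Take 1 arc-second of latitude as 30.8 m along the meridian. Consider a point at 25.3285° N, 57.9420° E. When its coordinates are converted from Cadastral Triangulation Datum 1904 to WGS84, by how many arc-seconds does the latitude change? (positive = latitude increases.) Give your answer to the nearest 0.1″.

sin φ = 0.427808, cos φ = 0.903870, sin λ = 0.847511, cos λ = 0.530777.
North component: ΔN = −sin φ cos λ·ΔX − sin φ sin λ·ΔY + cos φ·ΔZ = −(0.427808)(0.530777)(-68.9) − (0.427808)(0.847511)(290.8) + (0.903870)(-405.9) = -456.67 m.
1° of latitude spans 3600 × 30.80 = 110880 m, so Δφ = -456.67 / 110880 × 3600 = -14.827″.

Δφ = -14.8″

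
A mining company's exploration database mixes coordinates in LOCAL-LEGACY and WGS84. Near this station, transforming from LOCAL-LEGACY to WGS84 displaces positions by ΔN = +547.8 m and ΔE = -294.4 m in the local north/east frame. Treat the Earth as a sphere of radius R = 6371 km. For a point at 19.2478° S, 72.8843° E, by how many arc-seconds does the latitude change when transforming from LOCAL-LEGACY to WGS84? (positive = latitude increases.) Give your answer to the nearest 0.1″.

Δφ = 17.7″

On a sphere of radius R, 1 rad of latitude = R, so Δφ = ΔN / R = 547.8 / 6371000 = 8.5983e-05 rad = 17.735″.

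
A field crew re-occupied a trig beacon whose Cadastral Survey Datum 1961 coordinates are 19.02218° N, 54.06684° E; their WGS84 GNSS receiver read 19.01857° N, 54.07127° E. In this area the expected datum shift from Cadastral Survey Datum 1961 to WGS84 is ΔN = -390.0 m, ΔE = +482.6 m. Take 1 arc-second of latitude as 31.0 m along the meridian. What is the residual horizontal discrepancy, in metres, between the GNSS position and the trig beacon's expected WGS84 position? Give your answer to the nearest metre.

20 m

Observed coordinate differences: Δφ = -0.00361°, Δλ = +0.00443°.
Converting to metres (1° lat = 111600 m, cos φ = 0.945392): observed ΔN = -402.9 m, observed ΔE = 467.4 m.
Subtracting the expected shift leaves a residual of -402.9 − (-390.0) = -12.9 m north and 467.4 − (482.6) = -15.2 m east.
Residual distance = √((-12.9)² + (-15.2)²) = 19.9 m.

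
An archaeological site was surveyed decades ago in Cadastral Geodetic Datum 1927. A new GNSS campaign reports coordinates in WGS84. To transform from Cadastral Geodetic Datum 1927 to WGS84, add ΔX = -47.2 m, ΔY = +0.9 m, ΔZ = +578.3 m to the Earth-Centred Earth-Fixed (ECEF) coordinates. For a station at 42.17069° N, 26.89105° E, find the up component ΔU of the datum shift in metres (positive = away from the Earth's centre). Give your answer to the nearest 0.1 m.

The local up (radial) axis is (cos φ cos λ, cos φ sin λ, sin φ), giving ΔU = -31.200 + 0.302 + 388.237 = 357.34 m.

ΔU = 357.3 m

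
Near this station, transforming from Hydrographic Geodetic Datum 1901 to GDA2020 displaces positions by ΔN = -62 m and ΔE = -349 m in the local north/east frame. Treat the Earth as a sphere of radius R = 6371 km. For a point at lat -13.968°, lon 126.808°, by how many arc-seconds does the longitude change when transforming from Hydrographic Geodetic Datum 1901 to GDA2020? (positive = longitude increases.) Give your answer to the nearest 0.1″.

Δλ = -11.6″

At latitude -13.968°, cos φ = 0.970431.
One radian of longitude at latitude φ spans R cos φ, so Δλ = ΔE / (R cos φ) = -349.0 / (6371000 × 0.970431) = -5.6449e-05 rad = -11.643″.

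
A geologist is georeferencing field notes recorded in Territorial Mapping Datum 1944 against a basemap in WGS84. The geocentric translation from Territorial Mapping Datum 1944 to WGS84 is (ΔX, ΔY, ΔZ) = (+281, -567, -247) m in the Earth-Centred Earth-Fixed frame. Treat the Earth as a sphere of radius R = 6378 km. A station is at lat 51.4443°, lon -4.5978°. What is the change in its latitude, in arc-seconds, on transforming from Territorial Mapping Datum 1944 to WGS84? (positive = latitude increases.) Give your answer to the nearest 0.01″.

sin φ = 0.782003, cos φ = 0.623275, sin λ = -0.080161, cos λ = 0.996782.
North component: ΔN = −sin φ cos λ·ΔX − sin φ sin λ·ΔY + cos φ·ΔZ = −(0.782003)(0.996782)(281) − (0.782003)(-0.080161)(-567) + (0.623275)(-247) = -408.53 m.
1° of latitude spans πR/180 = 111317 m, so Δφ = -408.53 / 111317 × 3600 = -13.212″.

Δφ = -13.21″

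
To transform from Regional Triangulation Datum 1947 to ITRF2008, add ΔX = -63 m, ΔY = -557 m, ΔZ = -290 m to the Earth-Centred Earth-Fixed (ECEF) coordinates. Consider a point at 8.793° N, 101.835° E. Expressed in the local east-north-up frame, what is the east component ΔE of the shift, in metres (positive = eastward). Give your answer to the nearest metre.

At φ = 8.793°, λ = 101.835°: sin φ = 0.152865, cos φ = 0.988247, sin λ = 0.978742, cos λ = -0.205094.
ΔE = −sin λ·ΔX + cos λ·ΔY = −(0.978742)·(-63) + (-0.205094)·(-557) = 175.90 m.

ΔE = 176 m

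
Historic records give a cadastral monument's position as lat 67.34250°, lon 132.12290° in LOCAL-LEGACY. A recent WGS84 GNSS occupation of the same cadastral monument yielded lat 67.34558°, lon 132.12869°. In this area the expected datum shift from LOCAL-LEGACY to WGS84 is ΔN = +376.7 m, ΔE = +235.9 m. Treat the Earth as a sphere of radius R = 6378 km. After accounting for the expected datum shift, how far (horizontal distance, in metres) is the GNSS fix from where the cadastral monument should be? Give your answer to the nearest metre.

36 m

Observed coordinate differences: Δφ = +0.00308°, Δλ = +0.00579°.
Converting to metres (1° lat = 111317 m, cos φ = 0.385222): observed ΔN = 342.9 m, observed ΔE = 248.3 m.
Subtracting the expected shift leaves a residual of 342.9 − (376.7) = -33.8 m north and 248.3 − (235.9) = 12.4 m east.
Residual distance = √((-33.8)² + 12.4²) = 36.0 m.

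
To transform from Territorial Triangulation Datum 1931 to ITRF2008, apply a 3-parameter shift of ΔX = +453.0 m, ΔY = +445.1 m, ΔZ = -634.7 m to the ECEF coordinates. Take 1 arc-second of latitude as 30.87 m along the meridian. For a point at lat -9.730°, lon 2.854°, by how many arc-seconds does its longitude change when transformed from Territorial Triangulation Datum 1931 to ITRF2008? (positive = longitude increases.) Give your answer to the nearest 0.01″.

sin φ = -0.169005, cos φ = 0.985615, sin λ = 0.049791, cos λ = 0.998760.
East component: ΔE = −sin λ·ΔX + cos λ·ΔY = −(0.049791)(453.0) + (0.998760)(445.1) = 421.99 m.
1° of latitude spans 3600 × 30.87 = 111132 m; at latitude φ, 1° of longitude spans that × cos φ = 109533.4 m, so Δλ = 421.99 / 109533.4 × 3600 = 13.869″.

Δλ = 13.87″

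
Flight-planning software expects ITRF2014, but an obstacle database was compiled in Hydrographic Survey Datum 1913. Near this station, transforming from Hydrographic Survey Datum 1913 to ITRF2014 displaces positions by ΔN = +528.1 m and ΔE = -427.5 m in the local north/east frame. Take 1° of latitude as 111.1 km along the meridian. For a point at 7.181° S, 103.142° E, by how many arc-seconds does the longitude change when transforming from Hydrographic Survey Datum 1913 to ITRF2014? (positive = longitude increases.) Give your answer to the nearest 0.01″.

Δλ = -13.96″

At latitude -7.181°, cos φ = 0.992156.
1° of longitude at this latitude = 111.1 × cos φ = 110.23 km, so Δλ = -427.5 / 110228.6 = -0.0038783° = -13.962″.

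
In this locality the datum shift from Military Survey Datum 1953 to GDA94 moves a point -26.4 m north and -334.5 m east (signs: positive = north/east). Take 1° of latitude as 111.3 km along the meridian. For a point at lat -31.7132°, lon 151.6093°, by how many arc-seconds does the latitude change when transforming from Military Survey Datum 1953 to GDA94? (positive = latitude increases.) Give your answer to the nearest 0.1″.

1° of latitude = 111.3 km, so Δφ = -26.4 / 111300 = -0.0002372° = -0.854″.

Δφ = -0.9″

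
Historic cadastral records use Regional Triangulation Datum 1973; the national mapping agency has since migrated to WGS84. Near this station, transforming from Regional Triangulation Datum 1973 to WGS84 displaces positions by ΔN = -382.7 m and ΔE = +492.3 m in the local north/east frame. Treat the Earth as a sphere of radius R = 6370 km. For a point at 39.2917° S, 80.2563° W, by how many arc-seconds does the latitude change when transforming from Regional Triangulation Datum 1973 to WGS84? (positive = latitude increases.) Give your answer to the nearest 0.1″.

Δφ = -12.4″

On a sphere of radius R, 1 rad of latitude = R, so Δφ = ΔN / R = -382.7 / 6370000 = -6.0078e-05 rad = -12.392″.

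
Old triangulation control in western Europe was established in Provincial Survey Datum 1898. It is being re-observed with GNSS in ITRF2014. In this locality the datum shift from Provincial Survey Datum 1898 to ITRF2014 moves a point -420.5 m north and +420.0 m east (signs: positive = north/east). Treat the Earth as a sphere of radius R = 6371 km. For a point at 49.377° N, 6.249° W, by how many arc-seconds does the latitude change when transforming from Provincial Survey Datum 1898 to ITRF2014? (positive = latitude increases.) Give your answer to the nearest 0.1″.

Δφ = -13.6″

On a sphere of radius R, 1 rad of latitude = R, so Δφ = ΔN / R = -420.5 / 6371000 = -6.6002e-05 rad = -13.614″.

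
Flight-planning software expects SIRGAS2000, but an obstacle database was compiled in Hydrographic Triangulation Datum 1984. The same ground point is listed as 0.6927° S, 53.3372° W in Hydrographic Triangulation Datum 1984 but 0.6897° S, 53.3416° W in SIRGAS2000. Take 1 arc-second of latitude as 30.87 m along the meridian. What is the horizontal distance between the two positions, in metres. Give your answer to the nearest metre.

Δφ = -0.6897° − -0.6927° = +0.0030°; Δλ = -53.3416° − -53.3372° = -0.0044°.
1° of latitude = 3600 × 30.87 = 111132 m.
ΔN = Δφ × 111132 = 333.4 m; ΔE = Δλ × 111132 × cos(-0.6927°) = -0.0044 × 111132 × 0.999927 = -488.9 m.
Distance = √(ΔE² + ΔN²) = √((-488.9)² + 333.4²) = 591.8 m.

592 m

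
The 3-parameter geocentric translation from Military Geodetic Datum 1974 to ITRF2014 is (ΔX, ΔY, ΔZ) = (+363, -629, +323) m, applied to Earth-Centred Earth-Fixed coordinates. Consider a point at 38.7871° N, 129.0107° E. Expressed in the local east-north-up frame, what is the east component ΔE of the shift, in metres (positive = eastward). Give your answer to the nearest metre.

ΔE = 114 m

The local east axis at (φ, λ) is (−sin λ, cos λ, 0), so ΔE = −sin(129.0107°)·363 + cos(129.0107°)·(-629) = 113.87 m.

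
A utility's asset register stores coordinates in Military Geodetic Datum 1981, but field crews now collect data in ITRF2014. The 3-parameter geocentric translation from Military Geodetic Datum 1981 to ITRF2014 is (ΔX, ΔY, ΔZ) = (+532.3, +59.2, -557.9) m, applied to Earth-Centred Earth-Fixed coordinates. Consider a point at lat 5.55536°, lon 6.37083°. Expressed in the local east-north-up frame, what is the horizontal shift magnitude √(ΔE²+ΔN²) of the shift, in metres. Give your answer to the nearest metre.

At φ = 5.55536°, λ = 6.37083°: sin φ = 0.096807, cos φ = 0.995303, sin λ = 0.110963, cos λ = 0.993825.
ΔE = −sin λ·ΔX + cos λ·ΔY = −(0.110963)·(532.3) + (0.993825)·(59.2) = -0.23 m.
ΔN = −sin φ cos λ·ΔX − sin φ sin λ·ΔY + cos φ·ΔZ = −(0.096807)(0.993825)(532.3) − (0.096807)(0.110963)(59.2) + (0.995303)(-557.9) = -607.13 m.
Horizontal magnitude = √(ΔE² + ΔN²) = √((-0.23)² + (-607.13)²) = 607.13 m.

607 m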